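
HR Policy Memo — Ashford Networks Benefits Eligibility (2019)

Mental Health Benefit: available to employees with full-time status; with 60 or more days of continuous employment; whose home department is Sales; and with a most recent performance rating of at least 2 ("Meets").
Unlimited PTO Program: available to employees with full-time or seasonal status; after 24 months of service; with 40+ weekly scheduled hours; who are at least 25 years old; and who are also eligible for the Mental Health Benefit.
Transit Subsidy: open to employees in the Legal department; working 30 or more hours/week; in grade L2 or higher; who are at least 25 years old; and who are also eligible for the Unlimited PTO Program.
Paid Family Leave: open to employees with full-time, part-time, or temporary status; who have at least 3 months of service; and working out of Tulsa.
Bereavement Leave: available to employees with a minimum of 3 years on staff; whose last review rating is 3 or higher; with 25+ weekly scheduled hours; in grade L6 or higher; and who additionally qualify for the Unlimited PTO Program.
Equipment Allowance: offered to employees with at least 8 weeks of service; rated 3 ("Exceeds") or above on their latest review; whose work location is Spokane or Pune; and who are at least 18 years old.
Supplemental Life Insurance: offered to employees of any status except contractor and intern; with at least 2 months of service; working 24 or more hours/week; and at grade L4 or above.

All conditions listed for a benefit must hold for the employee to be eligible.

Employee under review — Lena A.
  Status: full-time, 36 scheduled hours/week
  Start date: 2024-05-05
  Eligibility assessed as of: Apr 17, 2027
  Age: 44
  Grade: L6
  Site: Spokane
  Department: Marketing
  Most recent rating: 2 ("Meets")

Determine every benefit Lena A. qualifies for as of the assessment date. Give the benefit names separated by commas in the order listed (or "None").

Supplemental Life Insurance

Service from 2024-05-05 to Apr 17, 2027: 1077 days.
Mental Health Benefit — status full-time ✓; service 1077 days ≥ 60 days ✓; dept Marketing ✗ → not eligible.
Unlimited PTO Program — status full-time ✓; service 1077 days ≥ 24 months (≈720 days) ✓; 36 hrs/wk < 40 ✗ → not eligible.
Transit Subsidy — dept Marketing ✗ → not eligible.
Paid Family Leave — status full-time ✓; service 1077 days ≥ 3 months (≈90 days) ✓; site Spokane ✗ (not Tulsa) → not eligible.
Bereavement Leave — service 1077 days < 3 years (≈1095 days) ✗ → not eligible.
Equipment Allowance — service 1077 days ≥ 8 weeks (≈56 days) ✓; rating 2 < 3 ✗ → not eligible.
Supplemental Life Insurance — status full-time ✓ (not excluded); service 1077 days ≥ 2 months (≈60 days) ✓; 36 hrs/wk ≥ 24 ✓; grade L6 ≥ L4 ✓ → eligible.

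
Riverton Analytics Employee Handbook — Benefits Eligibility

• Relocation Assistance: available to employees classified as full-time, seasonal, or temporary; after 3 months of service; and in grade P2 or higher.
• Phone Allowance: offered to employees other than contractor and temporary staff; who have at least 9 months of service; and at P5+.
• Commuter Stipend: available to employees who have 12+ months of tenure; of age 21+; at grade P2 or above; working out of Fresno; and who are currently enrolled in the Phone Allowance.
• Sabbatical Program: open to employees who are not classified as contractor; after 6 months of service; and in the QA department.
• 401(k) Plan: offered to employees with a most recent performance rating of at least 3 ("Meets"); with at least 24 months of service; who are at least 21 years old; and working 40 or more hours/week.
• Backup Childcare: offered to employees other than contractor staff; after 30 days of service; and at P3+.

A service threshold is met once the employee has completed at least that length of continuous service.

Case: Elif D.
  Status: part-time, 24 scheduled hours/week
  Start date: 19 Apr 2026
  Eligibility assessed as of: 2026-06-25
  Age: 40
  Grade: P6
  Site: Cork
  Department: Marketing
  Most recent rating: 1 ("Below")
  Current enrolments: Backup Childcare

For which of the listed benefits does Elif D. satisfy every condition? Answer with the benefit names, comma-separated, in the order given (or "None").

Backup Childcare

Service from 19 Apr 2026 to 2026-06-25: 67 days.
Relocation Assistance — status part-time ✗ (requires full-time, seasonal, or temporary) → not eligible.
Phone Allowance — status part-time ✓ (not excluded); service 67 days < 9 months (≈270 days) ✗ → not eligible.
Commuter Stipend — service 67 days < 12 months (≈360 days) ✗ → not eligible.
Sabbatical Program — status part-time ✓ (not excluded); service 67 days < 6 months (≈180 days) ✗ → not eligible.
401(k) Plan — rating 1 < 3 ✗ → not eligible.
Backup Childcare — status part-time ✓ (not excluded); service 67 days ≥ 30 days ✓; grade P6 ≥ P3 ✓ → eligible.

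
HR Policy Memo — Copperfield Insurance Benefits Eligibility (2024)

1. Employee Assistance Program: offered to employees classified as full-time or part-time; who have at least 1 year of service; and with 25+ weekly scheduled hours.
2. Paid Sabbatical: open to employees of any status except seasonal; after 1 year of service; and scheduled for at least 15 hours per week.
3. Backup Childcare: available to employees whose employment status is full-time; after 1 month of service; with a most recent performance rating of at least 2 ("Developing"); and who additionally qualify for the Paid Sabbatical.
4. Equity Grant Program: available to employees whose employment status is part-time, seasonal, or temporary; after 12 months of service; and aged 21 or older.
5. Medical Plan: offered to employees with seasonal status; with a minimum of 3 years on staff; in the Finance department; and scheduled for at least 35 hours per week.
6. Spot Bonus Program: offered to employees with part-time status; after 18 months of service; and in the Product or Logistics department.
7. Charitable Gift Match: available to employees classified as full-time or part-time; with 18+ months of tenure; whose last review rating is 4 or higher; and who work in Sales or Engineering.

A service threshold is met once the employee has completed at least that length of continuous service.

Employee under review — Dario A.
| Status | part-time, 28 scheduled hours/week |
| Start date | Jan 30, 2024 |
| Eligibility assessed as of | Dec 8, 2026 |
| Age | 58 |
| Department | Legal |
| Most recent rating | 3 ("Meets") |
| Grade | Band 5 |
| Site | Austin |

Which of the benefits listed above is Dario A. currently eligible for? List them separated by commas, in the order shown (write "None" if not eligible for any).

Service from Jan 30, 2024 to Dec 8, 2026: 1043 days.
Employee Assistance Program — status part-time ✓; service 1043 days ≥ 1 year (≈365 days) ✓; 28 hrs/wk ≥ 25 ✓ → eligible.
Paid Sabbatical — status part-time ✓ (not excluded); service 1043 days ≥ 1 year (≈365 days) ✓; 28 hrs/wk ≥ 15 ✓ → eligible.
Backup Childcare — status part-time ✗ (requires full-time) → not eligible.
Equity Grant Program — status part-time ✓; service 1043 days ≥ 12 months (≈360 days) ✓; age 58 ≥ 21 ✓ → eligible.
Medical Plan — status part-time ✗ (requires seasonal) → not eligible.
Spot Bonus Program — status part-time ✓; service 1043 days ≥ 18 months (≈540 days) ✓; dept Legal ✗ → not eligible.
Charitable Gift Match — status part-time ✓; service 1043 days ≥ 18 months (≈540 days) ✓; rating 3 < 4 ✗ → not eligible.

Employee Assistance Program, Paid Sabbatical, Equity Grant Program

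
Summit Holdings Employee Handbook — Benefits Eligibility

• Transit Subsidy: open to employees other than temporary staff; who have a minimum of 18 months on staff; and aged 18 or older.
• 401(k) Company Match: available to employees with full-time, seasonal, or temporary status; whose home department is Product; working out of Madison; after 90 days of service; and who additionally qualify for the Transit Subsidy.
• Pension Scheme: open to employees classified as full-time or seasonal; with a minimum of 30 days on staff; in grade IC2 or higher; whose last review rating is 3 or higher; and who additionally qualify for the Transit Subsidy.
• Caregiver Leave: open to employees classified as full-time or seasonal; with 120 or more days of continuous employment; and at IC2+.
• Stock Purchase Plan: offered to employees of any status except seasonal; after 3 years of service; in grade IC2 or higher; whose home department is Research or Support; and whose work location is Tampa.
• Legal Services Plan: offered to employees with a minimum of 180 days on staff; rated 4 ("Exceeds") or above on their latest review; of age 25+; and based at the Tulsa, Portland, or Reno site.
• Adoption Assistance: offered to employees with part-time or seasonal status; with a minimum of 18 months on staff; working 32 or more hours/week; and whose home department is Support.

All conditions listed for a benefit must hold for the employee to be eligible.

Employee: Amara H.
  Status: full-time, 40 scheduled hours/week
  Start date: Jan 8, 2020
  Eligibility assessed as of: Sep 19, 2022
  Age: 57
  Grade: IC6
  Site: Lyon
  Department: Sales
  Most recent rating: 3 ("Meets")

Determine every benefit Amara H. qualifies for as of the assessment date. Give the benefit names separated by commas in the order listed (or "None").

Transit Subsidy, Pension Scheme, Caregiver Leave

Service from Jan 8, 2020 to Sep 19, 2022: 985 days.
Transit Subsidy — status full-time ✓ (not excluded); service 985 days ≥ 18 months (≈540 days) ✓; age 57 ≥ 18 ✓ → eligible.
401(k) Company Match — status full-time ✓; dept Sales ✗ → not eligible.
Pension Scheme — status full-time ✓; service 985 days ≥ 30 days ✓; grade IC6 ≥ IC2 ✓; rating 3 ≥ 3 ✓; eligible for Transit Subsidy ✓ → eligible.
Caregiver Leave — status full-time ✓; service 985 days ≥ 120 days ✓; grade IC6 ≥ IC2 ✓ → eligible.
Stock Purchase Plan — status full-time ✓ (not excluded); service 985 days < 3 years (≈1095 days) ✗ → not eligible.
Legal Services Plan — service 985 days ≥ 180 days ✓; rating 3 < 4 ✗ → not eligible.
Adoption Assistance — status full-time ✗ (requires part-time or seasonal) → not eligible.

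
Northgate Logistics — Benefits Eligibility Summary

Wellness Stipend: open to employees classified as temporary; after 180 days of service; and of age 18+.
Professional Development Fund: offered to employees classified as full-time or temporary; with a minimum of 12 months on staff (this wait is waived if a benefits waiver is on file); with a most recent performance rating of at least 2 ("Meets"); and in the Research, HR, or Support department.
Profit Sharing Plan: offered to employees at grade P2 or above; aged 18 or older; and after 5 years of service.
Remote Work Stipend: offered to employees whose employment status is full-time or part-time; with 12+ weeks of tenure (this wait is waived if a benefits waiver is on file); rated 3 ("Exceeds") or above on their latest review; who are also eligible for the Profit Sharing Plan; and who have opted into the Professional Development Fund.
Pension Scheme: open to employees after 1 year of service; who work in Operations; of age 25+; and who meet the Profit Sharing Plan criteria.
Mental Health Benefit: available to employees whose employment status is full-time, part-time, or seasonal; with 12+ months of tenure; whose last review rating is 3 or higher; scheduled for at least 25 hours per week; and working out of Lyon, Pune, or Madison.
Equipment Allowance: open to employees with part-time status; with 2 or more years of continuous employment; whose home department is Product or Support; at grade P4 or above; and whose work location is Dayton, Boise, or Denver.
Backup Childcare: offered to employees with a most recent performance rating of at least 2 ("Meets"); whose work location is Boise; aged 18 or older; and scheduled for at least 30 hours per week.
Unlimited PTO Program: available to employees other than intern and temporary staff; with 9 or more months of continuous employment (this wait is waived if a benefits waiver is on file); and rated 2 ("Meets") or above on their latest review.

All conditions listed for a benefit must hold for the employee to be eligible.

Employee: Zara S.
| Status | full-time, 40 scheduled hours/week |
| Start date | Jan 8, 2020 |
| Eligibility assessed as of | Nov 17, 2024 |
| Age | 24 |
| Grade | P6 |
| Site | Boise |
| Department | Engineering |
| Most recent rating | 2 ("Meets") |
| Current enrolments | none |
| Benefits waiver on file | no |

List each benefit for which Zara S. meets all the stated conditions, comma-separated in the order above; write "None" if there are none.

Service from Jan 8, 2020 to Nov 17, 2024: 1775 days.
Wellness Stipend — status full-time ✗ (requires temporary) → not eligible.
Professional Development Fund — status full-time ✓; no waiver, service 1775 days ≥ 12 months (≈360 days) ✓; rating 2 ≥ 2 ✓; dept Engineering ✗ → not eligible.
Profit Sharing Plan — grade P6 ≥ P2 ✓; age 24 ≥ 18 ✓; service 1775 days < 5 years (≈1825 days) ✗ → not eligible.
Remote Work Stipend — status full-time ✓; no waiver, service 1775 days ≥ 12 weeks (≈84 days) ✓; rating 2 < 3 ✗ → not eligible.
Pension Scheme — service 1775 days ≥ 1 year (≈365 days) ✓; dept Engineering ✗ → not eligible.
Mental Health Benefit — status full-time ✓; service 1775 days ≥ 12 months (≈360 days) ✓; rating 2 < 3 ✗ → not eligible.
Equipment Allowance — status full-time ✗ (requires part-time) → not eligible.
Backup Childcare — rating 2 ≥ 2 ✓; site Boise ✓; age 24 ≥ 18 ✓; 40 hrs/wk ≥ 30 ✓ → eligible.
Unlimited PTO Program — status full-time ✓ (not excluded); no waiver, service 1775 days ≥ 9 months (≈270 days) ✓; rating 2 ≥ 2 ✓ → eligible.

Backup Childcare, Unlimited PTO Program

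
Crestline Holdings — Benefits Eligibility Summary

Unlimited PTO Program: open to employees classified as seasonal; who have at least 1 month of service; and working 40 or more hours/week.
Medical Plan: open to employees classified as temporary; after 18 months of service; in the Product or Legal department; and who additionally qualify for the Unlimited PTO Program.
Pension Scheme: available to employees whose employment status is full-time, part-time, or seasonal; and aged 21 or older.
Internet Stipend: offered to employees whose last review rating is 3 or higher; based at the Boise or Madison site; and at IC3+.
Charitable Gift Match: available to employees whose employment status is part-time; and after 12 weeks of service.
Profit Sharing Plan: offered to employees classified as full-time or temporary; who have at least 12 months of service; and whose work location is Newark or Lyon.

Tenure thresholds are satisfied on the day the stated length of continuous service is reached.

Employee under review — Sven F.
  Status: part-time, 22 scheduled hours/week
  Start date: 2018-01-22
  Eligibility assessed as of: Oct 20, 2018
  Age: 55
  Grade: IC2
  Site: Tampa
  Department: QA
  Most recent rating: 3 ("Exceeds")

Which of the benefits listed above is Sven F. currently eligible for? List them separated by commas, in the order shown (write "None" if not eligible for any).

Pension Scheme, Charitable Gift Match

Service from 2018-01-22 to Oct 20, 2018: 271 days.
Unlimited PTO Program — status part-time ✗ (requires seasonal) → not eligible.
Medical Plan — status part-time ✗ (requires temporary) → not eligible.
Pension Scheme — status part-time ✓; age 55 ≥ 21 ✓ → eligible.
Internet Stipend — rating 3 ≥ 3 ✓; site Tampa ✗ (not Boise or Madison) → not eligible.
Charitable Gift Match — status part-time ✓; service 271 days ≥ 12 weeks (≈84 days) ✓ → eligible.
Profit Sharing Plan — status part-time ✗ (requires full-time or temporary) → not eligible.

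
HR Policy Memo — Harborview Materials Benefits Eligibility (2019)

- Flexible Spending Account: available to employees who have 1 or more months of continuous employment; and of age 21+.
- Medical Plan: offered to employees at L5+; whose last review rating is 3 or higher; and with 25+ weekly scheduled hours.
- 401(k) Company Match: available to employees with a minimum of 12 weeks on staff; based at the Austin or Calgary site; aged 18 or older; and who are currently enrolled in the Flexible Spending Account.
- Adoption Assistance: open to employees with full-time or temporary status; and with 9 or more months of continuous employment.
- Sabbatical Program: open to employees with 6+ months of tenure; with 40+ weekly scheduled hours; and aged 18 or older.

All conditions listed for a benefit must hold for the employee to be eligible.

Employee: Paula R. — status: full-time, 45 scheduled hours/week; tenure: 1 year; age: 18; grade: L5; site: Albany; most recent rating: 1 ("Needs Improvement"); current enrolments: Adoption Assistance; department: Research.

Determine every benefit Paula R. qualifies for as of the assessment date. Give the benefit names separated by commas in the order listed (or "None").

Flexible Spending Account — service 1 year ≥ 1 month (≈30 days) ✓; age 18 < 21 ✗ → not eligible.
Medical Plan — grade L5 ≥ L5 ✓; rating 1 < 3 ✗ → not eligible.
401(k) Company Match — service 1 year ≥ 12 weeks (≈84 days) ✓; site Albany ✗ (not Austin or Calgary) → not eligible.
Adoption Assistance — status full-time ✓; service 1 year ≥ 9 months (≈270 days) ✓ → eligible.
Sabbatical Program — service 1 year ≥ 6 months (≈180 days) ✓; 45 hrs/wk ≥ 40 ✓; age 18 ≥ 18 ✓ → eligible.

Adoption Assistance, Sabbatical Program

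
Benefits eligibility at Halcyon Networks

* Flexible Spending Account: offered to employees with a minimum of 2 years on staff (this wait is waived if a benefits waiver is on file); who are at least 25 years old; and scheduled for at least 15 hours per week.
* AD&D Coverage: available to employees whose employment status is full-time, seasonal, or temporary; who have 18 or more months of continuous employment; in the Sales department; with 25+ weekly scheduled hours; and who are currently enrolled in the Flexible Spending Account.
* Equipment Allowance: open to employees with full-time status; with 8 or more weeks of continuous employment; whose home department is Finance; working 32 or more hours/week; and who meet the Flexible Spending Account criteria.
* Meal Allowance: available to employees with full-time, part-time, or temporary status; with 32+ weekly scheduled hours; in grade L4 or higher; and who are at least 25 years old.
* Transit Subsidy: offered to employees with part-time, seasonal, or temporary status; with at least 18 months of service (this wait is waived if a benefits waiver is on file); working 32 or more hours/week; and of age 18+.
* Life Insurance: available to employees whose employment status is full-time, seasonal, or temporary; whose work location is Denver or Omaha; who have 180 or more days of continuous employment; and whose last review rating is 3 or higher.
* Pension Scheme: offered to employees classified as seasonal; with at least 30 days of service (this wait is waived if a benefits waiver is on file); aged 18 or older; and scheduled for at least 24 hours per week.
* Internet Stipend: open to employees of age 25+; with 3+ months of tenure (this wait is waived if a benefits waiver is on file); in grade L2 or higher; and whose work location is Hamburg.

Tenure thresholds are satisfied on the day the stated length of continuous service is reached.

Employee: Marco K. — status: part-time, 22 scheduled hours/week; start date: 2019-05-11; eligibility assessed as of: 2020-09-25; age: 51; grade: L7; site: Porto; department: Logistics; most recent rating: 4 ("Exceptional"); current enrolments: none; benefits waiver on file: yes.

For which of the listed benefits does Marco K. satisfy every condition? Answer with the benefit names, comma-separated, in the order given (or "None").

Service from 2019-05-11 to 2020-09-25: 503 days.
Flexible Spending Account — benefits waiver on file ✓; age 51 ≥ 25 ✓; 22 hrs/wk ≥ 15 ✓ → eligible.
AD&D Coverage — status part-time ✗ (requires full-time, seasonal, or temporary) → not eligible.
Equipment Allowance — status part-time ✗ (requires full-time) → not eligible.
Meal Allowance — status part-time ✓; 22 hrs/wk < 32 ✗ → not eligible.
Transit Subsidy — status part-time ✓; benefits waiver on file ✓; 22 hrs/wk < 32 ✗ → not eligible.
Life Insurance — status part-time ✗ (requires full-time, seasonal, or temporary) → not eligible.
Pension Scheme — status part-time ✗ (requires seasonal) → not eligible.
Internet Stipend — age 51 ≥ 25 ✓; benefits waiver on file ✓; grade L7 ≥ L2 ✓; site Porto ✗ (not Hamburg) → not eligible.

Flexible Spending Account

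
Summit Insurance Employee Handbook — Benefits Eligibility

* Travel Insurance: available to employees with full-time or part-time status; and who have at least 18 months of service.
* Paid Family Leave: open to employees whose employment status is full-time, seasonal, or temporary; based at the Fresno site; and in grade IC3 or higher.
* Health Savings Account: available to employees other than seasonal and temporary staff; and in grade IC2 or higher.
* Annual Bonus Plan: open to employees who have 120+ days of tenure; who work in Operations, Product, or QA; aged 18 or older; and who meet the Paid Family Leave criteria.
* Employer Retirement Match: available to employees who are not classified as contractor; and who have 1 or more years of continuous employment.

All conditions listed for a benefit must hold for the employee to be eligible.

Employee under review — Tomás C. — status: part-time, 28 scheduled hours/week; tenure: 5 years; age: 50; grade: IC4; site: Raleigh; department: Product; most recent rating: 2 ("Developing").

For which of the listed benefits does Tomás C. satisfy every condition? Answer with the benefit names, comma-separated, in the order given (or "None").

Travel Insurance — status part-time ✓; service 5 years ≥ 18 months (≈540 days) ✓ → eligible.
Paid Family Leave — status part-time ✗ (requires full-time, seasonal, or temporary) → not eligible.
Health Savings Account — status part-time ✓ (not excluded); grade IC4 ≥ IC2 ✓ → eligible.
Annual Bonus Plan — service 5 years ≥ 120 days ✓; dept Product ✓; age 50 ≥ 18 ✓; not eligible for Paid Family Leave ✗ → not eligible.
Employer Retirement Match — status part-time ✓ (not excluded); service 5 years ≥ 1 year ✓ → eligible.

Travel Insurance, Health Savings Account, Employer Retirement Match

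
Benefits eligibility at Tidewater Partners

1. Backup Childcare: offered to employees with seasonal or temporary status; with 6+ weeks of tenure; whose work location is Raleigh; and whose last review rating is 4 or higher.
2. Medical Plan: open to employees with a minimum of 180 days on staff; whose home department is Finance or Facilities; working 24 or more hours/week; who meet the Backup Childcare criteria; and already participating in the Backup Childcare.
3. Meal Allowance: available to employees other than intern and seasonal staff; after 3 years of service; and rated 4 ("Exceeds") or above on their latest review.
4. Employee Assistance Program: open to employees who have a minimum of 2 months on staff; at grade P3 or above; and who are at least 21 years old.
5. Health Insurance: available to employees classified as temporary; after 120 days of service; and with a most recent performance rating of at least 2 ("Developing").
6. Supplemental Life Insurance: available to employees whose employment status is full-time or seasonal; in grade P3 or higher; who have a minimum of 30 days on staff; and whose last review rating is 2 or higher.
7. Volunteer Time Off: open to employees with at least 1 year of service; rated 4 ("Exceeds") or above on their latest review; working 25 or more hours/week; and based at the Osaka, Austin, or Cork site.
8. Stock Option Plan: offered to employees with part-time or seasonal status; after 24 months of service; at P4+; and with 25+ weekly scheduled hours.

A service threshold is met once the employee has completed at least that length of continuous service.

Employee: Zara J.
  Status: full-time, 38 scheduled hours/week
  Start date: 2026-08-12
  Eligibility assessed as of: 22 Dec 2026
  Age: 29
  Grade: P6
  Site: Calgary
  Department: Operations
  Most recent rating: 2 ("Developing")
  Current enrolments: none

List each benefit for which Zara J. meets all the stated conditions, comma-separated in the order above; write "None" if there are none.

Employee Assistance Program, Supplemental Life Insurance

Service from 2026-08-12 to 22 Dec 2026: 132 days.
Backup Childcare — status full-time ✗ (requires seasonal or temporary) → not eligible.
Medical Plan — service 132 days < 180 days ✗ → not eligible.
Meal Allowance — status full-time ✓ (not excluded); service 132 days < 3 years (≈1095 days) ✗ → not eligible.
Employee Assistance Program — service 132 days ≥ 2 months (≈60 days) ✓; grade P6 ≥ P3 ✓; age 29 ≥ 21 ✓ → eligible.
Health Insurance — status full-time ✗ (requires temporary) → not eligible.
Supplemental Life Insurance — status full-time ✓; grade P6 ≥ P3 ✓; service 132 days ≥ 30 days ✓; rating 2 ≥ 2 ✓ → eligible.
Volunteer Time Off — service 132 days < 1 year (≈365 days) ✗ → not eligible.
Stock Option Plan — status full-time ✗ (requires part-time or seasonal) → not eligible.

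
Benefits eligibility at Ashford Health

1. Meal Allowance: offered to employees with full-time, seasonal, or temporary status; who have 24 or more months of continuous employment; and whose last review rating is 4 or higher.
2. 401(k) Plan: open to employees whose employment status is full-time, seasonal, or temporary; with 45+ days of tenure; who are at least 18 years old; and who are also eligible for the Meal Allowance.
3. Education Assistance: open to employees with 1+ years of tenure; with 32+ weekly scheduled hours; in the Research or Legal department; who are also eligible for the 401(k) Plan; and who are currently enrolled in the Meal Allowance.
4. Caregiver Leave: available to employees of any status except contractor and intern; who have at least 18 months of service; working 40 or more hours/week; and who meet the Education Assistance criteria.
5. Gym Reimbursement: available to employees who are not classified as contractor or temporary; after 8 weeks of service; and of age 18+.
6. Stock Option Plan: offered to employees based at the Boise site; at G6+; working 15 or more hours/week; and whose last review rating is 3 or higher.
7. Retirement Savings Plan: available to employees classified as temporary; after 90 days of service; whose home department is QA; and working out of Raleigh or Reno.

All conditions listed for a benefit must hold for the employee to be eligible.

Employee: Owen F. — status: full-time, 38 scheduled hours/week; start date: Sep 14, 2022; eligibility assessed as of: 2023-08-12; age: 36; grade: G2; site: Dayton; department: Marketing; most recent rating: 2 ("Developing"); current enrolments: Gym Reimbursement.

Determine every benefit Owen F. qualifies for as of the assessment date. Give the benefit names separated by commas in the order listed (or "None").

Service from Sep 14, 2022 to 2023-08-12: 332 days.
Meal Allowance — status full-time ✓; service 332 days < 24 months (≈720 days) ✗ → not eligible.
401(k) Plan — status full-time ✓; service 332 days ≥ 45 days ✓; age 36 ≥ 18 ✓; not eligible for Meal Allowance ✗ → not eligible.
Education Assistance — service 332 days < 1 year (≈365 days) ✗ → not eligible.
Caregiver Leave — status full-time ✓ (not excluded); service 332 days < 18 months (≈540 days) ✗ → not eligible.
Gym Reimbursement — status full-time ✓ (not excluded); service 332 days ≥ 8 weeks (≈56 days) ✓; age 36 ≥ 18 ✓ → eligible.
Stock Option Plan — site Dayton ✗ (not Boise) → not eligible.
Retirement Savings Plan — status full-time ✗ (requires temporary) → not eligible.

Gym Reimbursement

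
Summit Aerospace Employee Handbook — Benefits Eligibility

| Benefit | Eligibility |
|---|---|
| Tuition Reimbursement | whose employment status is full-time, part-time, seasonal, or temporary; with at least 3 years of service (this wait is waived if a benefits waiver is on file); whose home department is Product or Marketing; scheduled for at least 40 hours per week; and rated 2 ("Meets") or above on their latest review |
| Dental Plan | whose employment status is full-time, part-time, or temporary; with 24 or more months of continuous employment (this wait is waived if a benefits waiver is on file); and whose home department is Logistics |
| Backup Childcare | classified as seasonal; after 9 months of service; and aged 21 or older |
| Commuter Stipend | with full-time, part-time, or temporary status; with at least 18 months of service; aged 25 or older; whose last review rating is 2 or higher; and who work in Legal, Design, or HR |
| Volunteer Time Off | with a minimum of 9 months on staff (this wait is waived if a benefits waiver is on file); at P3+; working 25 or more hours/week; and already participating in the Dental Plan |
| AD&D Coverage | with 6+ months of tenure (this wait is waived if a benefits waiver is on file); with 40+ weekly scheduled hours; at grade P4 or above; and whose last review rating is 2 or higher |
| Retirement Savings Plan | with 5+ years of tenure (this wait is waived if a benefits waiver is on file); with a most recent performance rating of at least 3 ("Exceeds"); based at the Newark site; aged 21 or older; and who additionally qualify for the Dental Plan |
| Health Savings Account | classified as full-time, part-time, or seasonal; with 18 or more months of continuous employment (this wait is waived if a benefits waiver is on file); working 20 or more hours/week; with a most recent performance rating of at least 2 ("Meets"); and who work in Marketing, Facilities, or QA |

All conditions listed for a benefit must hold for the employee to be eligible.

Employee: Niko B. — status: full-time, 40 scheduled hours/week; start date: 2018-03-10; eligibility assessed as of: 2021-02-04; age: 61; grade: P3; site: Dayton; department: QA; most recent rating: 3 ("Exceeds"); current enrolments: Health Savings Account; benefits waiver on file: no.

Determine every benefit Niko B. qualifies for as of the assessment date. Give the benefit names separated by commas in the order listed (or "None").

Service from 2018-03-10 to 2021-02-04: 1062 days.
Tuition Reimbursement — status full-time ✓; no waiver, service 1062 days < 3 years (≈1095 days) ✗ → not eligible.
Dental Plan — status full-time ✓; no waiver, service 1062 days ≥ 24 months (≈720 days) ✓; dept QA ✗ → not eligible.
Backup Childcare — status full-time ✗ (requires seasonal) → not eligible.
Commuter Stipend — status full-time ✓; service 1062 days ≥ 18 months (≈540 days) ✓; age 61 ≥ 25 ✓; rating 3 ≥ 2 ✓; dept QA ✗ → not eligible.
Volunteer Time Off — no waiver, service 1062 days ≥ 9 months (≈270 days) ✓; grade P3 ≥ P3 ✓; 40 hrs/wk ≥ 25 ✓; not enrolled in Dental Plan ✗ → not eligible.
AD&D Coverage — no waiver, service 1062 days ≥ 6 months (≈180 days) ✓; 40 hrs/wk ≥ 40 ✓; grade P3 < P4 ✗ → not eligible.
Retirement Savings Plan — no waiver, service 1062 days < 5 years (≈1825 days) ✗ → not eligible.
Health Savings Account — status full-time ✓; no waiver, service 1062 days ≥ 18 months (≈540 days) ✓; 40 hrs/wk ≥ 20 ✓; rating 3 ≥ 2 ✓; dept QA ✓ → eligible.

Health Savings Account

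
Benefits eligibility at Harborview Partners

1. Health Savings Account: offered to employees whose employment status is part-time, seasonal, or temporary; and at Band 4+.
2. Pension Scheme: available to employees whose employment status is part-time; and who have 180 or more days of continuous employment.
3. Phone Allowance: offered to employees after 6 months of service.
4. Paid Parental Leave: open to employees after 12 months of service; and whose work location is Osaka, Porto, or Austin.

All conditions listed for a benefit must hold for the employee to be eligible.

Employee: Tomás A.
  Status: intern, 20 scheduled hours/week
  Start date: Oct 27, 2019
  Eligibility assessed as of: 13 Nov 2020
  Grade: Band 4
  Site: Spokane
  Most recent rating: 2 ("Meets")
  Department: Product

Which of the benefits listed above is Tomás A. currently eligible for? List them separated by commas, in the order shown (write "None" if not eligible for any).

Phone Allowance

Service from Oct 27, 2019 to 13 Nov 2020: 383 days.
Health Savings Account — status intern ✗ (requires part-time, seasonal, or temporary) → not eligible.
Pension Scheme — status intern ✗ (requires part-time) → not eligible.
Phone Allowance — service 383 days ≥ 6 months (≈180 days) ✓ → eligible.
Paid Parental Leave — service 383 days ≥ 12 months (≈360 days) ✓; site Spokane ✗ (not Osaka, Porto, or Austin) → not eligible.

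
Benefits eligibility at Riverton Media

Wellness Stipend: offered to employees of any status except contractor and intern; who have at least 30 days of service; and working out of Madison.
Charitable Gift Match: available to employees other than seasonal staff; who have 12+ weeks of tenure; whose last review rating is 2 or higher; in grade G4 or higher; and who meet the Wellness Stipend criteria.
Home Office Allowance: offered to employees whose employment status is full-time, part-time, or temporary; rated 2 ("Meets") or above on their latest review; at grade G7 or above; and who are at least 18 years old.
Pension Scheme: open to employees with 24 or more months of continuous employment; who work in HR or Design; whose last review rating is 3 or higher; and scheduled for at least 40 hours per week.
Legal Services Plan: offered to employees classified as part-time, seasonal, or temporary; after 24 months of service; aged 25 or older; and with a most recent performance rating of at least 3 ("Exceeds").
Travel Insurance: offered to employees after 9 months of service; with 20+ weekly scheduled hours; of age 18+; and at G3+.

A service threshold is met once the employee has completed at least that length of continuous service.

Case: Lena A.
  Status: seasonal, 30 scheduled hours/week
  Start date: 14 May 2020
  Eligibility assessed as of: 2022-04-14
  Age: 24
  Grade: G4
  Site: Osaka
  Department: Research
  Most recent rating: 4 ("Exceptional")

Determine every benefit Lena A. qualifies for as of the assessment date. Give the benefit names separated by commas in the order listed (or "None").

Travel Insurance

Service from 14 May 2020 to 2022-04-14: 700 days.
Wellness Stipend — status seasonal ✓ (not excluded); service 700 days ≥ 30 days ✓; site Osaka ✗ (not Madison) → not eligible.
Charitable Gift Match — status seasonal ✗ (excluded) → not eligible.
Home Office Allowance — status seasonal ✗ (requires full-time, part-time, or temporary) → not eligible.
Pension Scheme — service 700 days < 24 months (≈720 days) ✗ → not eligible.
Legal Services Plan — status seasonal ✓; service 700 days < 24 months (≈720 days) ✗ → not eligible.
Travel Insurance — service 700 days ≥ 9 months (≈270 days) ✓; 30 hrs/wk ≥ 20 ✓; age 24 ≥ 18 ✓; grade G4 ≥ G3 ✓ → eligible.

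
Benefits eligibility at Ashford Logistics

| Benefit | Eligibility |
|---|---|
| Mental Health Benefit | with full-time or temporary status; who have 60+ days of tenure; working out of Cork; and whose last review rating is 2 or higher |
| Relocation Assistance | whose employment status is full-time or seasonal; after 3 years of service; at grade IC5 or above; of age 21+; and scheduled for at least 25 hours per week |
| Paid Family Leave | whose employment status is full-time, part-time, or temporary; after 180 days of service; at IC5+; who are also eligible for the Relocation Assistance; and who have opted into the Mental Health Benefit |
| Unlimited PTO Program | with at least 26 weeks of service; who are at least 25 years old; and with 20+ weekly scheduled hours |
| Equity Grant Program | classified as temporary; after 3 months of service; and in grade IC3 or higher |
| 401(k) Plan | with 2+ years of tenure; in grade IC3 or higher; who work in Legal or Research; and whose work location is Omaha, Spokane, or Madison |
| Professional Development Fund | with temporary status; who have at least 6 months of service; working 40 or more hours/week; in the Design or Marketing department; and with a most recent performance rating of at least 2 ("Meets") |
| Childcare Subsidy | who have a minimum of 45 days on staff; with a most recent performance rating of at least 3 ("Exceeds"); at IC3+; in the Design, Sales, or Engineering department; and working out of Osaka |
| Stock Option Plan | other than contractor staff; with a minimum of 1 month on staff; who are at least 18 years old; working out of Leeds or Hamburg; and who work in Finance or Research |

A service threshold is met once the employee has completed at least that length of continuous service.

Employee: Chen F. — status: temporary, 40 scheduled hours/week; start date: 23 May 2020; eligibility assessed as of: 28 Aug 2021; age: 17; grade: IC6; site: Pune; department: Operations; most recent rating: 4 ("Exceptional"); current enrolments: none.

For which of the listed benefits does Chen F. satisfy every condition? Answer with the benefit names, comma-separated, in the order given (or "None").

Equity Grant Program

Service from 23 May 2020 to 28 Aug 2021: 462 days.
Mental Health Benefit — status temporary ✓; service 462 days ≥ 60 days ✓; site Pune ✗ (not Cork) → not eligible.
Relocation Assistance — status temporary ✗ (requires full-time or seasonal) → not eligible.
Paid Family Leave — status temporary ✓; service 462 days ≥ 180 days ✓; grade IC6 ≥ IC5 ✓; not eligible for Relocation Assistance ✗ → not eligible.
Unlimited PTO Program — service 462 days ≥ 26 weeks (≈182 days) ✓; age 17 < 25 ✗ → not eligible.
Equity Grant Program — status temporary ✓; service 462 days ≥ 3 months (≈90 days) ✓; grade IC6 ≥ IC3 ✓ → eligible.
401(k) Plan — service 462 days < 2 years (≈730 days) ✗ → not eligible.
Professional Development Fund — status temporary ✓; service 462 days ≥ 6 months (≈180 days) ✓; 40 hrs/wk ≥ 40 ✓; dept Operations ✗ → not eligible.
Childcare Subsidy — service 462 days ≥ 45 days ✓; rating 4 ≥ 3 ✓; grade IC6 ≥ IC3 ✓; dept Operations ✗ → not eligible.
Stock Option Plan — status temporary ✓ (not excluded); service 462 days ≥ 1 month (≈30 days) ✓; age 17 < 18 ✗ → not eligible.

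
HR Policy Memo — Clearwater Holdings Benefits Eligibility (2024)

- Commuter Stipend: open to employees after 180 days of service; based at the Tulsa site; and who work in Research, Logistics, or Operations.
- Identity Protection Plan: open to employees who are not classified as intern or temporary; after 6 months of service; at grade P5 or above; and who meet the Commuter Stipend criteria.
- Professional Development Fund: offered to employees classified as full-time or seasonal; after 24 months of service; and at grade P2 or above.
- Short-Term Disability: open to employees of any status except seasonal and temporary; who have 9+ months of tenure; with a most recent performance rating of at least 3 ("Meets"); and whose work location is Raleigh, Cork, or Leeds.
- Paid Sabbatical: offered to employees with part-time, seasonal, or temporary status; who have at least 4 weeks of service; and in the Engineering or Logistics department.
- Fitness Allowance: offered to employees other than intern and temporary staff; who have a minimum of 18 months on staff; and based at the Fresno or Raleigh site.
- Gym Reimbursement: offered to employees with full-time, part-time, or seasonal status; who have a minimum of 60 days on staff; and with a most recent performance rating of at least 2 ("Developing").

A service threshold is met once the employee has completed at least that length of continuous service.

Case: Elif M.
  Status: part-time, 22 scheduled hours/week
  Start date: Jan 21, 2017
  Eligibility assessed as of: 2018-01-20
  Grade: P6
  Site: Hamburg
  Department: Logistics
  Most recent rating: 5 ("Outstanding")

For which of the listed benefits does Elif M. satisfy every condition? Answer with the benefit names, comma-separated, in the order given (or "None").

Paid Sabbatical, Gym Reimbursement

Service from Jan 21, 2017 to 2018-01-20: 364 days.
Commuter Stipend — service 364 days ≥ 180 days ✓; site Hamburg ✗ (not Tulsa) → not eligible.
Identity Protection Plan — status part-time ✓ (not excluded); service 364 days ≥ 6 months (≈180 days) ✓; grade P6 ≥ P5 ✓; not eligible for Commuter Stipend ✗ → not eligible.
Professional Development Fund — status part-time ✗ (requires full-time or seasonal) → not eligible.
Short-Term Disability — status part-time ✓ (not excluded); service 364 days ≥ 9 months (≈270 days) ✓; rating 5 ≥ 3 ✓; site Hamburg ✗ (not Raleigh, Cork, or Leeds) → not eligible.
Paid Sabbatical — status part-time ✓; service 364 days ≥ 4 weeks (≈28 days) ✓; dept Logistics ✓ → eligible.
Fitness Allowance — status part-time ✓ (not excluded); service 364 days < 18 months (≈540 days) ✗ → not eligible.
Gym Reimbursement — status part-time ✓; service 364 days ≥ 60 days ✓; rating 5 ≥ 2 ✓ → eligible.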